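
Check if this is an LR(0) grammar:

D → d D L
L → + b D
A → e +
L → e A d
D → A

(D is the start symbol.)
Yes, the grammar is LR(0)

Augment with D' → D and build the canonical LR(0) collection (I0 = CLOSURE({[D' → . D]}), then GOTO on every symbol after a dot until no new states appear). It has 14 states:
  I0: { [A → . e +], [D → . A], [D → . d D L], [D' → . D] }  — shift
  I1: { [D → A .] }  — reduce
  I2: { [D' → D .] }  — accept
  I3: { [A → . e +], [D → . A], [D → . d D L], [D → d . D L] }  — shift
  I4: { [A → e . +] }  — shift
  I5: { [A → e + .] }  — reduce
  I6: { [D → d D . L], [L → . + b D], [L → . e A d] }  — shift
  I7: { [L → + . b D] }  — shift
  I8: { [D → d D L .] }  — reduce
  I9: { [A → . e +], [L → e . A d] }  — shift
  I10: { [L → e A . d] }  — shift
  I11: { [L → e A d .] }  — reduce
  I12: { [A → . e +], [D → . A], [D → . d D L], [L → + b . D] }  — shift
  I13: { [L → + b D .] }  — reduce

Every state is either a pure shift/goto state or contains exactly one complete item and nothing to shift — no conflicts. The grammar is LR(0).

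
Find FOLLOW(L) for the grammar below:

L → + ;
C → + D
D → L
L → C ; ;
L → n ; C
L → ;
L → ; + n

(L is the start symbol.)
L is the start symbol, so $ ∈ FOLLOW(L).
In D → L: L is at the end, add FOLLOW(D)

The FOLLOW sets referred to above (computed the same way, to a fixed point):
  FOLLOW(D) = { $, ';' }

Taking the union: FOLLOW(L) = { $, ';' }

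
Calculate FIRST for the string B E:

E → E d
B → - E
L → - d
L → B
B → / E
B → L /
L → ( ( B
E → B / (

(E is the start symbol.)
FIRST sets of the non-terminals involved (from the grammar, by fixed-point iteration):
  FIRST(B) = { '(', '-', '/' }

To compute FIRST(B E), process the symbols left to right:
Symbol B is a non-terminal. Add FIRST(B) \ {ε} = { '(', '-', '/' }
B is not nullable (ε ∉ FIRST(B)), so stop here.
FIRST(B E) = { '(', '-', '/' }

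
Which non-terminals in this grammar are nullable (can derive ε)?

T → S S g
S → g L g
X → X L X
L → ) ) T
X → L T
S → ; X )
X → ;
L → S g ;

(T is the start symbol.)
A non-terminal is nullable if it can derive ε (the empty string): either it has an ε-production, or it has a production whose right-hand side consists entirely of nullable non-terminals.

There are no ε-productions, so no non-terminal can derive ε.
No non-terminals are nullable.

Answer: None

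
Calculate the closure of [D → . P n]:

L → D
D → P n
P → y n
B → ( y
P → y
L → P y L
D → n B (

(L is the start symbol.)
To compute CLOSURE, for each item [A → α.Bβ] where B is a non-terminal, add [B → .γ] for all productions B → γ; repeat for the newly added items until nothing changes.

Start with: [D → . P n]
  [D → . P n] has the dot before P: add [P → . y n], [P → . y]
No further items can be added.

CLOSURE = { [D → . P n], [P → . y n], [P → . y] }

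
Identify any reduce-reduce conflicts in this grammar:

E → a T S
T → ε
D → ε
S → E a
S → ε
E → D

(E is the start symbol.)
Yes — I4: [D → .] vs [S → .]

A reduce-reduce conflict occurs when an LR(0) state has two complete items [A → α .] and [B → β .] — both call for a reduction, and with no lookahead the parser cannot choose between them.

Augment with E' → E and build the canonical LR(0) collection (I0 = CLOSURE({[E' → . E]}), then GOTO on every symbol after a dot until no new states appear). It has 8 states:
  I0: { [D → .], [E → . D], [E → . a T S], [E' → . E] }  — shift, reduce
  I1: { [E → D .] }  — reduce
  I2: { [E' → E .] }  — accept
  I3: { [E → a . T S], [T → .] }  — reduce
  I4: { [D → .], [E → . D], [E → . a T S], [E → a T . S], [S → . E a], [S → .] }  — shift, 2 reduces
  I5: { [S → E . a] }  — shift
  I6: { [E → a T S .] }  — reduce
  I7: { [S → E a .] }  — reduce

I4 contains complete items [D → .], [S → .] — reduce-reduce conflict.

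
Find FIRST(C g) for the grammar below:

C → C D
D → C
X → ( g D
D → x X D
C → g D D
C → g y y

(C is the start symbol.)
{ 'g' }

FIRST sets of the non-terminals involved (from the grammar, by fixed-point iteration):
  FIRST(C) = { 'g' }

To compute FIRST(C g), process the symbols left to right:
Symbol C is a non-terminal. Add FIRST(C) \ {ε} = { 'g' }
C is not nullable (ε ∉ FIRST(C)), so stop here.
FIRST(C g) = { 'g' }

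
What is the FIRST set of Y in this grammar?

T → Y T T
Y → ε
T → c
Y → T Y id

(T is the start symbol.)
{ 'c', ε }

To compute FIRST(Y), examine every production with Y on the left-hand side, reading each right-hand side left to right until a non-nullable symbol is reached.

FIRST sets of the other non-terminals involved (by the same procedure, iterated to a fixed point):
  FIRST(T) = { 'c' }

From Y → ε:
  - ε-production, so ε ∈ FIRST(Y)
From Y → T Y id:
  - T is a non-terminal: add FIRST(T) \ {ε} = { 'c' }
    T is not nullable, so stop

Collecting: FIRST(Y) = { 'c', ε }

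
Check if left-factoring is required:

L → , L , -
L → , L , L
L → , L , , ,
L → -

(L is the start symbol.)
Left-factoring is needed when two productions for the same non-terminal
share a common prefix on the right-hand side.

Productions for L:
  L → , L , -
  L → , L , L
  L → , L , , ,
  L → -

Found common prefix ', L ,' in productions for L

Answer: Yes, L has productions with common prefix ', L ,'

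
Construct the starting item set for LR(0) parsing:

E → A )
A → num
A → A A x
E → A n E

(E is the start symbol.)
{ [A → . A A x], [A → . num], [E → . A )], [E → . A n E], [E' → . E] }

First, augment the grammar with E' → E
I₀ = CLOSURE({ [E' → . E] }):
  [E' → . E] has the dot before E: add [E → . A )], [E → . A n E]
  [E → . A )] has the dot before A: add [A → . num], [A → . A A x]
No further items can be added.

I₀ = { [A → . A A x], [A → . num], [E → . A )], [E → . A n E], [E' → . E] }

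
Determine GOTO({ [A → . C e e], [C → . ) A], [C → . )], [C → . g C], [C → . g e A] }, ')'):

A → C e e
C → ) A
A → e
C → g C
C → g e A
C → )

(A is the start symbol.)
GOTO(I, ')') = CLOSURE({ [A → αX.β] : [A → α.Xβ] ∈ I, X = ')' })

Items with dot before ')', with the dot advanced:
  [C → . )] → [C → ) .]
  [C → . ) A] → [C → ) . A]
Closure of the advanced items:
  [C → ) . A] has the dot before A: add [A → . C e e], [A → . e]
  [A → . C e e] has the dot before C: add [C → . ) A], [C → . g C], [C → . g e A], [C → . )]

GOTO = { [A → . C e e], [A → . e], [C → ) . A], [C → ) .], [C → . ) A], [C → . )], [C → . g C], [C → . g e A] }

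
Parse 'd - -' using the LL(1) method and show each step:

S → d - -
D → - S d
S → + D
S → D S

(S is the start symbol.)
LL(1) parsing maintains a stack (initially the start symbol over $) and the input. At each step: if the stack top is a terminal, match it against the current input token; if it is a non-terminal N, replace it with the RHS of M[N, lookahead] (the unique production whose predict set contains the lookahead).

Stack is shown with the top on the left.

Stack    Input    Action
------------------------
S $      d - - $  output S → d - -
d - - $  d - - $  match 'd'
- - $    - - $    match '-'
- $      - $      match '-'
$        $        accept

The string is accepted.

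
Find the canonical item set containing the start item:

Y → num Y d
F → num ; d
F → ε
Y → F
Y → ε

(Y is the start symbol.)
First, augment the grammar with Y' → Y
I₀ = CLOSURE({ [Y' → . Y] }):
  [Y' → . Y] has the dot before Y: add [Y → . num Y d], [Y → . F], [Y → .]
  [Y → . F] has the dot before F: add [F → . num ; d], [F → .]
No further items can be added.

I₀ = { [F → . num ; d], [F → .], [Y → . F], [Y → . num Y d], [Y → .], [Y' → . Y] }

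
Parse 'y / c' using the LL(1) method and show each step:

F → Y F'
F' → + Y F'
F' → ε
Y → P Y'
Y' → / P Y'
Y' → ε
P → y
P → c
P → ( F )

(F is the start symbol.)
LL(1) parsing maintains a stack (initially the start symbol over $) and the input. At each step: if the stack top is a terminal, match it against the current input token; if it is a non-terminal N, replace it with the RHS of M[N, lookahead] (the unique production whose predict set contains the lookahead).

Stack is shown with the top on the left.

Stack        Input    Action
----------------------------
F $          y / c $  output F → Y F'
Y F' $       y / c $  output Y → P Y'
P Y' F' $    y / c $  output P → y
y Y' F' $    y / c $  match 'y'
Y' F' $      / c $    output Y' → / P Y'
/ P Y' F' $  / c $    match '/'
P Y' F' $    c $      output P → c
c Y' F' $    c $      match 'c'
Y' F' $      $        output Y' → ε
F' $         $        output F' → ε
$            $        accept

The string is accepted.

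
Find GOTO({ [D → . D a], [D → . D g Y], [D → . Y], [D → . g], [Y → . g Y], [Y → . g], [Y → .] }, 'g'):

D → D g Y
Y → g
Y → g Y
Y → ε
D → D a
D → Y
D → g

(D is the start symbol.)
GOTO(I, 'g') = CLOSURE({ [A → αX.β] : [A → α.Xβ] ∈ I, X = 'g' })

Items with dot before 'g', with the dot advanced:
  [D → . g] → [D → g .]
  [Y → . g] → [Y → g .]
  [Y → . g Y] → [Y → g . Y]
Closure of the advanced items:
  [Y → g . Y] has the dot before Y: add [Y → . g], [Y → . g Y], [Y → .]

GOTO = { [D → g .], [Y → . g Y], [Y → . g], [Y → .], [Y → g . Y], [Y → g .] }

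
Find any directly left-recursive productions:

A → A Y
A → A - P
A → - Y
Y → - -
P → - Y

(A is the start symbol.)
Yes, A is left-recursive

Direct left recursion occurs when N → N α for some non-terminal N (the right-hand side begins with the left-hand side itself).

A → A Y: LEFT RECURSIVE (starts with A)
A → A - P: LEFT RECURSIVE (starts with A)
A → - Y: starts with '-'
Y → - -: starts with '-'
P → - Y: starts with '-'

The grammar has direct left recursion on: A.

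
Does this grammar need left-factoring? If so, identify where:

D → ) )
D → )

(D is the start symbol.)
Left-factoring is needed when two productions for the same non-terminal
share a common prefix on the right-hand side.

Productions for D:
  D → ) )
  D → )

Found common prefix ')' in productions for D

Answer: Yes, D has productions with common prefix ')'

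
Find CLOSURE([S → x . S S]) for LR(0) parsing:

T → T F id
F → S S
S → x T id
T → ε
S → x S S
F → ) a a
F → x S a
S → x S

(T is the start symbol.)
Start with: [S → x . S S]
  [S → x . S S] has the dot before S: add [S → . x T id], [S → . x S S], [S → . x S]
No further items can be added.

CLOSURE = { [S → . x S S], [S → . x S], [S → . x T id], [S → x . S S] }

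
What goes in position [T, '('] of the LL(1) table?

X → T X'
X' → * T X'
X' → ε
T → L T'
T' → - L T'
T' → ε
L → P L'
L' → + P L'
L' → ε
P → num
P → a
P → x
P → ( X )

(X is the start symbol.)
To find M[T, '('], we find productions for T where '(' is in the predict set (PREDICT(N → α) = (FIRST(α) \ {ε}) ∪ (FOLLOW(N) if α ⇒* ε)).

Relevant sets:
  FIRST(L) = { '(', 'a', 'num', 'x' }

T → L T': PREDICT = { '(', 'a', 'num', 'x' }
  '(' is in predict set, so this production goes in M[T, '(']

M[T, '('] = T → L T'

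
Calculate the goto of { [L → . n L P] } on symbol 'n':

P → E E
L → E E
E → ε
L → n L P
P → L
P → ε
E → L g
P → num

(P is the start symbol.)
GOTO(I, 'n') = CLOSURE({ [A → αX.β] : [A → α.Xβ] ∈ I, X = 'n' })

Items with dot before 'n', with the dot advanced:
  [L → . n L P] → [L → n . L P]
Closure of the advanced items:
  [L → n . L P] has the dot before L: add [L → . E E], [L → . n L P]
  [L → . E E] has the dot before E: add [E → .], [E → . L g]

GOTO = { [E → . L g], [E → .], [L → . E E], [L → . n L P], [L → n . L P] }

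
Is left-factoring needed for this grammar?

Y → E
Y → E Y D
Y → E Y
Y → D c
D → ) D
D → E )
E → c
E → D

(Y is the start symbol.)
Yes, Y has productions with common prefix 'E'

Left-factoring is needed when two productions for the same non-terminal
share a common prefix on the right-hand side.

Productions for Y:
  Y → E
  Y → E Y D
  Y → E Y
  Y → D c
Productions for D:
  D → ) D
  D → E )
Productions for E:
  E → c
  E → D

Found common prefix 'E' in productions for Y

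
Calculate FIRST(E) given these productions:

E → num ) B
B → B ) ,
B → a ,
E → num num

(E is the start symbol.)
{ 'num' }

To compute FIRST(E), examine every production with E on the left-hand side, reading each right-hand side left to right until a non-nullable symbol is reached.

From E → num ) B:
  - num is a terminal: add 'num' and stop
From E → num num:
  - num is a terminal: add 'num' and stop

Collecting: FIRST(E) = { 'num' }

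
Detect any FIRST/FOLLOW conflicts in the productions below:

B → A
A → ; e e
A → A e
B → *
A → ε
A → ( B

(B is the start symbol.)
Nullable non-terminals: A, B.
FIRST sets used below: FIRST(A) = { '(', ';', 'e', ε }

A: nullable alternative(s) A → ε; FOLLOW(A) = { $, 'e' }
  A → ; e e: FIRST \ {ε} = { ';' } — disjoint from FOLLOW(A)
  A → A e: FIRST \ {ε} = { '(', ';', 'e' } — overlaps FOLLOW(A) on { 'e' }: CONFLICT
  A → ε: FIRST \ {ε} = { } — this is the only nullable alternative, skip
  A → ( B: FIRST \ {ε} = { '(' } — disjoint from FOLLOW(A)

B: nullable alternative(s) B → A; FOLLOW(B) = { $, 'e' }
  B → A: FIRST \ {ε} = { '(', ';', 'e' } — this is the only nullable alternative, skip
  B → *: FIRST \ {ε} = { '*' } — disjoint from FOLLOW(B)

So the grammar has 1 FIRST/FOLLOW conflict (marked CONFLICT above).

Answer: Yes. A → A e with FOLLOW(A) on { 'e' }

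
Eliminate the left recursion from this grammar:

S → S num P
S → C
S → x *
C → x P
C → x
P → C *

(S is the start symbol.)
S is directly left-recursive. The standard transformation for
  A → A α₁ | ... | A α_m | β₁ | ... | β_n
is
  A  → β₁ A' | ... | β_n A'
  A' → α₁ A' | ... | α_m A' | ε

S → C becomes S → C S'
S → x * becomes S → x * S'
S → S num P becomes S' → num P S'
Add S' → ε

Productions for other non-terminals are unchanged:
  C → x P
  C → x
  P → C *

Resulting grammar:
S → C S'
S → x * S'
S' → num P S'
S' → ε
C → x P
C → x
P → C *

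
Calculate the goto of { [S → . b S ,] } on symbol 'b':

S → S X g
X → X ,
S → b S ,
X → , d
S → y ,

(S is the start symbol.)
GOTO(I, 'b') = CLOSURE({ [A → αX.β] : [A → α.Xβ] ∈ I, X = 'b' })

Items with dot before 'b', with the dot advanced:
  [S → . b S ,] → [S → b . S ,]
Closure of the advanced items:
  [S → b . S ,] has the dot before S: add [S → . S X g], [S → . b S ,], [S → . y ,]

GOTO = { [S → . S X g], [S → . b S ,], [S → . y ,], [S → b . S ,] }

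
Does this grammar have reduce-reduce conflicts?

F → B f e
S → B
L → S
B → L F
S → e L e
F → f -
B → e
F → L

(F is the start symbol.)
Yes — I11: [B → e .] vs [S → e L e .]

Augment with F' → F and build the canonical LR(0) collection (I0 = CLOSURE({[F' → . F]}), then GOTO on every symbol after a dot until no new states appear). It has 14 states:
  I0: { [B → . L F], [B → . e], [F → . B f e], [F → . L], [F → . f -], [F' → . F], [L → . S], [S → . B], [S → . e L e] }  — shift
  I1: { [F → B . f e], [S → B .] }  — shift, reduce
  I2: { [F' → F .] }  — accept
  I3: { [B → . L F], [B → . e], [B → L . F], [F → . B f e], [F → . L], [F → . f -], [F → L .], [L → . S], [S → . B], [S → . e L e] }  — shift, reduce
  I4: { [L → S .] }  — reduce
  I5: { [B → . L F], [B → . e], [B → e .], [L → . S], [S → . B], [S → . e L e], [S → e . L e] }  — shift, reduce
  I6: { [F → f . -] }  — shift
  I7: { [F → f - .] }  — reduce
  I8: { [S → B .] }  — reduce
  I9: { [B → . L F], [B → . e], [B → L . F], [F → . B f e], [F → . L], [F → . f -], [L → . S], [S → . B], [S → . e L e], [S → e L . e] }  — shift
  I10: { [B → L F .] }  — reduce
  I11: { [B → . L F], [B → . e], [B → e .], [L → . S], [S → . B], [S → . e L e], [S → e . L e], [S → e L e .] }  — shift, 2 reduces
  I12: { [F → B f . e] }  — shift
  I13: { [F → B f e .] }  — reduce

I11 contains complete items [B → e .], [S → e L e .] — reduce-reduce conflict.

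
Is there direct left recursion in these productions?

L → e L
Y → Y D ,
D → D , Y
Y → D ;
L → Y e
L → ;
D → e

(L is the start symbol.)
Direct left recursion occurs when N → N α for some non-terminal N (the right-hand side begins with the left-hand side itself).

L → e L: starts with e
Y → Y D ,: LEFT RECURSIVE (starts with Y)
D → D , Y: LEFT RECURSIVE (starts with D)
Y → D ;: starts with D
L → Y e: starts with Y
L → ;: starts with ';'
D → e: starts with e

The grammar has direct left recursion on: Y, D.

Answer: Yes, Y, D are left-recursive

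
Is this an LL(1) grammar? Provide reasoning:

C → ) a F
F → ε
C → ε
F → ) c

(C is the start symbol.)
Yes, the grammar is LL(1).

Relevant sets:
  FOLLOW(C) = { $ }
  FOLLOW(F) = { $ }

For C:
  PREDICT(C → ')' a F) = { ')' }
  PREDICT(C → ε) = { $ }
For F:
  PREDICT(F → ε) = { $ }
  PREDICT(F → ')' c) = { ')' }

All predict sets are disjoint. The grammar IS LL(1).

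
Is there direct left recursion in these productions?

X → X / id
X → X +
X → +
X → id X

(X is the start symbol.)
Direct left recursion occurs when N → N α for some non-terminal N (the right-hand side begins with the left-hand side itself).

X → X / id: LEFT RECURSIVE (starts with X)
X → X +: LEFT RECURSIVE (starts with X)
X → +: starts with '+'
X → id X: starts with id

The grammar has direct left recursion on: X.

Answer: Yes, X is left-recursive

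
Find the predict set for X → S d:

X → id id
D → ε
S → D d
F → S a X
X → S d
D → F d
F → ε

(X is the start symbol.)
PREDICT(X → S d) = (FIRST(RHS) \ {ε}) ∪ (FOLLOW(X) if ε ∈ FIRST(RHS), i.e. RHS ⇒* ε)
FIRST(S) = { 'd' }
FIRST(S d) = { 'd' }
ε ∉ FIRST(S d), so FOLLOW(X) is not added.
PREDICT(X → S d) = { 'd' }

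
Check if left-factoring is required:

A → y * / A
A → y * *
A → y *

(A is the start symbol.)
Left-factoring is needed when two productions for the same non-terminal
share a common prefix on the right-hand side.

Productions for A:
  A → y * / A
  A → y * *
  A → y *

Found common prefix 'y *' in productions for A

Answer: Yes, A has productions with common prefix 'y *'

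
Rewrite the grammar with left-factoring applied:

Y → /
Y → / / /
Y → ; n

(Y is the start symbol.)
Left-factoring transforms A → αβ₁ | αβ₂ into A → αA' and A' → β₁ | β₂
(α is the longest common prefix among the alternatives). Repeat until
no nonterminal has two alternatives with a common prefix.

Round 1: Y has alternatives sharing prefix '/'. Introduce Y': Y → / Y'
  Add: Y' → ε
  Add: Y' → / /

No remaining common prefixes — done.

Resulting grammar:
Y → / Y'
Y' → ε
Y' → / /
Y → ; n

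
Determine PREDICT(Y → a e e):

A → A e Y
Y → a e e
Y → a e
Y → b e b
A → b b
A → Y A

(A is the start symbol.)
PREDICT(Y → a e e) = (FIRST(RHS) \ {ε}) ∪ (FOLLOW(Y) if ε ∈ FIRST(RHS), i.e. RHS ⇒* ε)
FIRST(a e e) = { 'a' }
ε ∉ FIRST(a e e), so FOLLOW(Y) is not added.
PREDICT(Y → a e e) = { 'a' }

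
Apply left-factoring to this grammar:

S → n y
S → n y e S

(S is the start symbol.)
S → n y S'
S' → ε
S' → e S

Left-factoring transforms A → αβ₁ | αβ₂ into A → αA' and A' → β₁ | β₂
(α is the longest common prefix among the alternatives). Repeat until
no nonterminal has two alternatives with a common prefix.

Round 1: S has alternatives sharing prefix 'n y'. Introduce S': S → n y S'
  Add: S' → ε
  Add: S' → e S

No remaining common prefixes — done.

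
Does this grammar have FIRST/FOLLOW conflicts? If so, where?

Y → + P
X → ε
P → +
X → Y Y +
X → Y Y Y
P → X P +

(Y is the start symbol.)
Yes. X → Y Y '+' with FOLLOW(X) on { '+' }; X → Y Y Y with FOLLOW(X) on { '+' }

Nullable non-terminals: X.
FIRST sets used below: FIRST(Y) = { '+' }

X: nullable alternative(s) X → ε; FOLLOW(X) = { '+' }
  X → ε: FIRST \ {ε} = { } — this is the only nullable alternative, skip
  X → Y Y +: FIRST \ {ε} = { '+' } — overlaps FOLLOW(X) on { '+' }: CONFLICT
  X → Y Y Y: FIRST \ {ε} = { '+' } — overlaps FOLLOW(X) on { '+' }: CONFLICT

P, Y have no nullable alternative, so no FIRST/FOLLOW check is needed there.

So the grammar has 2 FIRST/FOLLOW conflicts (marked CONFLICT above).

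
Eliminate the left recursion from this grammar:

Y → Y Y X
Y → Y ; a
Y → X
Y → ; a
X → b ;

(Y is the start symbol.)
Y is directly left-recursive. The standard transformation for
  A → A α₁ | ... | A α_m | β₁ | ... | β_n
is
  A  → β₁ A' | ... | β_n A'
  A' → α₁ A' | ... | α_m A' | ε

Y → X becomes Y → X Y'
Y → ; a becomes Y → ; a Y'
Y → Y Y X becomes Y' → Y X Y'
Y → Y ; a becomes Y' → ; a Y'
Add Y' → ε

Productions for other non-terminals are unchanged:
  X → b ;

Resulting grammar:
Y → X Y'
Y → ; a Y'
Y' → Y X Y'
Y' → ; a Y'
Y' → ε
X → b ;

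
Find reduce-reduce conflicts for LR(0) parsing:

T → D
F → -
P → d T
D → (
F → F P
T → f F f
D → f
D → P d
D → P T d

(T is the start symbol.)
A reduce-reduce conflict occurs when an LR(0) state has two complete items [A → α .] and [B → β .] — both call for a reduction, and with no lookahead the parser cannot choose between them.

Augment with T' → T and build the canonical LR(0) collection (I0 = CLOSURE({[T' → . T]}), then GOTO on every symbol after a dot until no new states appear). It has 15 states:
  I0: { [D → . (], [D → . P T d], [D → . P d], [D → . f], [P → . d T], [T → . D], [T → . f F f], [T' → . T] }  — shift
  I1: { [D → ( .] }  — reduce
  I2: { [T → D .] }  — reduce
  I3: { [D → . (], [D → . P T d], [D → . P d], [D → . f], [D → P . T d], [D → P . d], [P → . d T], [T → . D], [T → . f F f] }  — shift
  I4: { [T' → T .] }  — accept
  I5: { [D → . (], [D → . P T d], [D → . P d], [D → . f], [P → . d T], [P → d . T], [T → . D], [T → . f F f] }  — shift
  I6: { [D → f .], [F → . -], [F → . F P], [T → f . F f] }  — shift, reduce
  I7: { [F → - .] }  — reduce
  I8: { [F → F . P], [P → . d T], [T → f F . f] }  — shift
  I9: { [F → F P .] }  — reduce
  I10: { [T → f F f .] }  — reduce
  I11: { [P → d T .] }  — reduce
  I12: { [D → P T . d] }  — shift
  I13: { [D → . (], [D → . P T d], [D → . P d], [D → . f], [D → P d .], [P → . d T], [P → d . T], [T → . D], [T → . f F f] }  — shift, reduce
  I14: { [D → P T d .] }  — reduce

No state contains more than one complete item.

Answer: No reduce-reduce conflicts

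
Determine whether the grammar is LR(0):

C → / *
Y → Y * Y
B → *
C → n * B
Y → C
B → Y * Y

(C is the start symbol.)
No. Shift-reduce conflict between [B → Y * Y .] and [Y → Y . * Y]

A grammar is LR(0) if no state in the canonical LR(0) collection has:
  - both a shift item (dot before a terminal) and a complete item (shift-reduce conflict), or
  - two or more complete items (reduce-reduce conflict; the accept item [C' → C .] counts as a complete item here).

Augment with C' → C and build the canonical LR(0) collection (I0 = CLOSURE({[C' → . C]}), then GOTO on every symbol after a dot until no new states appear). It has 14 states:
  I0: { [C → . / *], [C → . n * B], [C' → . C] }  — shift
  I1: { [C → / . *] }  — shift
  I2: { [C' → C .] }  — accept
  I3: { [C → n . * B] }  — shift
  I4: { [B → . *], [B → . Y * Y], [C → . / *], [C → . n * B], [C → n * . B], [Y → . C], [Y → . Y * Y] }  — shift
  I5: { [B → * .] }  — reduce
  I6: { [C → n * B .] }  — reduce
  I7: { [Y → C .] }  — reduce
  I8: { [B → Y . * Y], [Y → Y . * Y] }  — shift
  I9: { [B → Y * . Y], [C → . / *], [C → . n * B], [Y → . C], [Y → . Y * Y], [Y → Y * . Y] }  — shift
  I10: { [B → Y * Y .], [Y → Y * Y .], [Y → Y . * Y] }  — shift, 2 reduces
  I11: { [C → . / *], [C → . n * B], [Y → . C], [Y → . Y * Y], [Y → Y * . Y] }  — shift
  I12: { [Y → Y * Y .], [Y → Y . * Y] }  — shift, reduce
  I13: { [C → / * .] }  — reduce

Conflict in state I10:
  Shift-reduce conflict between [B → Y * Y .] and [Y → Y . * Y]
So the grammar is NOT LR(0).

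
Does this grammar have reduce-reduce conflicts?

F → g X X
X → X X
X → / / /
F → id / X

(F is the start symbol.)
Yes — I11: [F → g X X .] vs [X → X X .]

A reduce-reduce conflict occurs when an LR(0) state has two complete items [A → α .] and [B → β .] — both call for a reduction, and with no lookahead the parser cannot choose between them.

Augment with F' → F and build the canonical LR(0) collection (I0 = CLOSURE({[F' → . F]}), then GOTO on every symbol after a dot until no new states appear). It has 12 states:
  I0: { [F → . g X X], [F → . id / X], [F' → . F] }  — shift
  I1: { [F' → F .] }  — accept
  I2: { [F → g . X X], [X → . / / /], [X → . X X] }  — shift
  I3: { [F → id . / X] }  — shift
  I4: { [F → id / . X], [X → . / / /], [X → . X X] }  — shift
  I5: { [X → / . / /] }  — shift
  I6: { [F → id / X .], [X → . / / /], [X → . X X], [X → X . X] }  — shift, reduce
  I7: { [X → . / / /], [X → . X X], [X → X . X], [X → X X .] }  — shift, reduce
  I8: { [X → / / . /] }  — shift
  I9: { [X → / / / .] }  — reduce
  I10: { [F → g X . X], [X → . / / /], [X → . X X], [X → X . X] }  — shift
  I11: { [F → g X X .], [X → . / / /], [X → . X X], [X → X . X], [X → X X .] }  — shift, 2 reduces

I11 contains complete items [F → g X X .], [X → X X .] — reduce-reduce conflict.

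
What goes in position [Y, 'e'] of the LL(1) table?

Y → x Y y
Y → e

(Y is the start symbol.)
To find M[Y, 'e'], we find productions for Y where 'e' is in the predict set (PREDICT(N → α) = (FIRST(α) \ {ε}) ∪ (FOLLOW(N) if α ⇒* ε)).

Y → x Y y: PREDICT = { 'x' }
Y → e: PREDICT = { 'e' }
  'e' is in predict set, so this production goes in M[Y, 'e']

M[Y, 'e'] = Y → e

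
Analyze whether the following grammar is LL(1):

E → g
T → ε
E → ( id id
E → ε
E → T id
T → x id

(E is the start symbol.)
Yes, the grammar is LL(1).

Relevant sets:
  FIRST(T) = { 'x', ε }
  FOLLOW(E) = { $ }
  FOLLOW(T) = { 'id' }

For E:
  PREDICT(E → g) = { 'g' }
  PREDICT(E → '(' id id) = { '(' }
  PREDICT(E → ε) = { $ }
  PREDICT(E → T id) = { 'id', 'x' }
For T:
  PREDICT(T → ε) = { 'id' }
  PREDICT(T → x id) = { 'x' }

All predict sets are disjoint. The grammar IS LL(1).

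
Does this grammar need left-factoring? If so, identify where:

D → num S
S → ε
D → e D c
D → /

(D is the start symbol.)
No, left-factoring is not needed

Left-factoring is needed when two productions for the same non-terminal
share a common prefix on the right-hand side.

Productions for D:
  D → num S
  D → e D c
  D → /

No common prefixes found.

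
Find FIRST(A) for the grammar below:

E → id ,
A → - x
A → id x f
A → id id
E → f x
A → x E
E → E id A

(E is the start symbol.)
To compute FIRST(A), examine every production with A on the left-hand side, reading each right-hand side left to right until a non-nullable symbol is reached.

From A → - x:
  - '-' is a terminal: add '-' and stop
From A → id x f:
  - id is a terminal: add 'id' and stop
From A → id id:
  - id is a terminal: add 'id' and stop
From A → x E:
  - x is a terminal: add 'x' and stop

Collecting: FIRST(A) = { '-', 'id', 'x' }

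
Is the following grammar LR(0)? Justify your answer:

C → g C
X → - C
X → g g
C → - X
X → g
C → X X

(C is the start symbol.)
A grammar is LR(0) if no state in the canonical LR(0) collection has:
  - both a shift item (dot before a terminal) and a complete item (shift-reduce conflict), or
  - two or more complete items (reduce-reduce conflict; the accept item [C' → C .] counts as a complete item here).

Augment with C' → C and build the canonical LR(0) collection (I0 = CLOSURE({[C' → . C]}), then GOTO on every symbol after a dot until no new states appear). It has 13 states:
  I0: { [C → . - X], [C → . X X], [C → . g C], [C' → . C], [X → . - C], [X → . g g], [X → . g] }  — shift
  I1: { [C → - . X], [C → . - X], [C → . X X], [C → . g C], [X → - . C], [X → . - C], [X → . g g], [X → . g] }  — shift
  I2: { [C' → C .] }  — accept
  I3: { [C → X . X], [X → . - C], [X → . g g], [X → . g] }  — shift
  I4: { [C → . - X], [C → . X X], [C → . g C], [C → g . C], [X → . - C], [X → . g g], [X → . g], [X → g . g], [X → g .] }  — shift, reduce
  I5: { [C → g C .] }  — reduce
  I6: { [C → . - X], [C → . X X], [C → . g C], [C → g . C], [X → . - C], [X → . g g], [X → . g], [X → g . g], [X → g .], [X → g g .] }  — shift, 2 reduces
  I7: { [C → . - X], [C → . X X], [C → . g C], [X → - . C], [X → . - C], [X → . g g], [X → . g] }  — shift
  I8: { [C → X X .] }  — reduce
  I9: { [X → g . g], [X → g .] }  — shift, reduce
  I10: { [X → g g .] }  — reduce
  I11: { [X → - C .] }  — reduce
  I12: { [C → - X .], [C → X . X], [X → . - C], [X → . g g], [X → . g] }  — shift, reduce

Conflict in state I4:
  Shift-reduce conflict between [X → g .] and [C → . - X]
So the grammar is NOT LR(0).

Answer: No. Shift-reduce conflict between [X → g .] and [C → . - X]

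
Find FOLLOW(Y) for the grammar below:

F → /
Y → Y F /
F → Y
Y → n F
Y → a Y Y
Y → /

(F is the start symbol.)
To compute FOLLOW(Y), find every occurrence of Y on a right-hand side N → α Y β: add FIRST(β) \ {ε}, and if β is empty or nullable also add FOLLOW(N). Iterate to a fixed point.

In Y → Y F /: Y is followed by F '/', add FIRST(F '/') \ {ε} = { '/', 'a', 'n' }
In F → Y: Y is at the end, add FOLLOW(F)
In Y → a Y Y: Y is followed by Y, add FIRST(Y) \ {ε} = { '/', 'a', 'n' }
In Y → a Y Y: Y is at the end; this adds FOLLOW(Y) to itself — nothing new

The FOLLOW sets referred to above (computed the same way, to a fixed point):
  FOLLOW(F) = { $, '/', 'a', 'n' }

Taking the union: FOLLOW(Y) = { $, '/', 'a', 'n' }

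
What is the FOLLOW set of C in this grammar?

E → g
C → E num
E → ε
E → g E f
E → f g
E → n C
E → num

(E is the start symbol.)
{ $, 'f', 'num' }

To compute FOLLOW(C), find every occurrence of C on a right-hand side N → α C β: add FIRST(β) \ {ε}, and if β is empty or nullable also add FOLLOW(N). Iterate to a fixed point.

In E → n C: C is at the end, add FOLLOW(E)

The FOLLOW sets referred to above (computed the same way, to a fixed point):
  FOLLOW(E) = { $, 'f', 'num' }

Taking the union: FOLLOW(C) = { $, 'f', 'num' }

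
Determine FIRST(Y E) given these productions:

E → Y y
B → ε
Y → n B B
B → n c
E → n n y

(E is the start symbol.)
FIRST sets of the non-terminals involved (from the grammar, by fixed-point iteration):
  FIRST(Y) = { 'n' }

To compute FIRST(Y E), process the symbols left to right:
Symbol Y is a non-terminal. Add FIRST(Y) \ {ε} = { 'n' }
Y is not nullable (ε ∉ FIRST(Y)), so stop here.
FIRST(Y E) = { 'n' }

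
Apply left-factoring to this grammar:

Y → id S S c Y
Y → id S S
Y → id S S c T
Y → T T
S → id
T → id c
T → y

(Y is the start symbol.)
Y → id S S Y'
Y' → c Y''
Y'' → Y
Y'' → T
Y' → ε
Y → T T
S → id
T → id c
T → y

Left-factoring transforms A → αβ₁ | αβ₂ into A → αA' and A' → β₁ | β₂
(α is the longest common prefix among the alternatives). Repeat until
no nonterminal has two alternatives with a common prefix.

Round 1: Y has alternatives sharing prefix 'id S S'. Introduce Y': Y → id S S Y'
  Add: Y' → c Y
  Add: Y' → ε
  Add: Y' → c T

Round 2: Y' has alternatives sharing prefix 'c'. Introduce Y'': Y' → c Y''
  Add: Y'' → Y
  Add: Y'' → T

No remaining common prefixes — done.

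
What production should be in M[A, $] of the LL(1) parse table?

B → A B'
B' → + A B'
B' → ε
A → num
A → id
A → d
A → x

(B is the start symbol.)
To find M[A, $], we find productions for A where $ is in the predict set (PREDICT(N → α) = (FIRST(α) \ {ε}) ∪ (FOLLOW(N) if α ⇒* ε)).

A → num: PREDICT = { 'num' }
A → id: PREDICT = { 'id' }
A → d: PREDICT = { 'd' }
A → x: PREDICT = { 'x' }

M[A, $] is empty (no production applies)

Answer: Empty (error entry)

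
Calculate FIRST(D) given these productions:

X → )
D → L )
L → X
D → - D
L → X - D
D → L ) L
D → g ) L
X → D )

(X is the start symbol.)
To compute FIRST(D), examine every production with D on the left-hand side, reading each right-hand side left to right until a non-nullable symbol is reached.

FIRST sets of the other non-terminals involved (by the same procedure, iterated to a fixed point):
  FIRST(L) = { ')', '-', 'g' }

From D → L ):
  - L is a non-terminal: add FIRST(L) \ {ε} = { ')', '-', 'g' }
    L is not nullable, so stop
From D → - D:
  - '-' is a terminal: add '-' and stop
From D → L ) L:
  - L is a non-terminal: add FIRST(L) \ {ε} = { ')', '-', 'g' }
    L is not nullable, so stop
From D → g ) L:
  - g is a terminal: add 'g' and stop

Collecting: FIRST(D) = { ')', '-', 'g' }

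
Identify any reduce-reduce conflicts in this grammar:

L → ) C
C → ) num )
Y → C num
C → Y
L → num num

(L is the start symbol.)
No reduce-reduce conflicts

A reduce-reduce conflict occurs when an LR(0) state has two complete items [A → α .] and [B → β .] — both call for a reduction, and with no lookahead the parser cannot choose between them.

Augment with L' → L and build the canonical LR(0) collection (I0 = CLOSURE({[L' → . L]}), then GOTO on every symbol after a dot until no new states appear). It has 11 states:
  I0: { [L → . ) C], [L → . num num], [L' → . L] }  — shift
  I1: { [C → . ) num )], [C → . Y], [L → ) . C], [Y → . C num] }  — shift
  I2: { [L' → L .] }  — accept
  I3: { [L → num . num] }  — shift
  I4: { [L → num num .] }  — reduce
  I5: { [C → ) . num )] }  — shift
  I6: { [L → ) C .], [Y → C . num] }  — shift, reduce
  I7: { [C → Y .] }  — reduce
  I8: { [Y → C num .] }  — reduce
  I9: { [C → ) num . )] }  — shift
  I10: { [C → ) num ) .] }  — reduce

No state contains more than one complete item.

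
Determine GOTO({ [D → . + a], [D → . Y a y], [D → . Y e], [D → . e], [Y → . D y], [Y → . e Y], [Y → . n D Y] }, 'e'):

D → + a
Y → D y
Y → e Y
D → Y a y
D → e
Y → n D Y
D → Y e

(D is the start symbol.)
GOTO(I, 'e') = CLOSURE({ [A → αX.β] : [A → α.Xβ] ∈ I, X = 'e' })

Items with dot before 'e', with the dot advanced:
  [D → . e] → [D → e .]
  [Y → . e Y] → [Y → e . Y]
Closure of the advanced items:
  [Y → e . Y] has the dot before Y: add [Y → . D y], [Y → . e Y], [Y → . n D Y]
  [Y → . D y] has the dot before D: add [D → . + a], [D → . Y a y], [D → . e], [D → . Y e]

GOTO = { [D → . + a], [D → . Y a y], [D → . Y e], [D → . e], [D → e .], [Y → . D y], [Y → . e Y], [Y → . n D Y], [Y → e . Y] }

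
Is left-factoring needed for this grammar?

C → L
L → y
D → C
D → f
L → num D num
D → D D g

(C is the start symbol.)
Left-factoring is needed when two productions for the same non-terminal
share a common prefix on the right-hand side.

Productions for L:
  L → y
  L → num D num
Productions for D:
  D → C
  D → f
  D → D D g

No common prefixes found.

Answer: No, left-factoring is not needed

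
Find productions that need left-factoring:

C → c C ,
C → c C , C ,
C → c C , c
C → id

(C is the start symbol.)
Left-factoring is needed when two productions for the same non-terminal
share a common prefix on the right-hand side.

Productions for C:
  C → c C ,
  C → c C , C ,
  C → c C , c
  C → id

Found common prefix 'c C ,' in productions for C

Answer: Yes, C has productions with common prefix 'c C ,'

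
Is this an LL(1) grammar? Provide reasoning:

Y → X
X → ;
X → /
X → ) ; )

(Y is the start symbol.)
For X:
  PREDICT(X → ';') = { ';' }
  PREDICT(X → '/') = { '/' }
  PREDICT(X → ')' ';' ')') = { ')' }
Y has a single production, so nothing to check there.

All predict sets are disjoint. The grammar IS LL(1).

Answer: Yes, the grammar is LL(1).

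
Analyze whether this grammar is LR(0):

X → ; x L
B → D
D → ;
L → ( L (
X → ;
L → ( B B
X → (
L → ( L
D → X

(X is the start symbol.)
No. Shift-reduce conflict between [X → ; .] and [X → ; . x L]

A grammar is LR(0) if no state in the canonical LR(0) collection has:
  - both a shift item (dot before a terminal) and a complete item (shift-reduce conflict), or
  - two or more complete items (reduce-reduce conflict; the accept item [X' → X .] counts as a complete item here).

Augment with X' → X and build the canonical LR(0) collection (I0 = CLOSURE({[X' → . X]}), then GOTO on every symbol after a dot until no new states appear). It has 15 states:
  I0: { [X → . (], [X → . ; x L], [X → . ;], [X' → . X] }  — shift
  I1: { [X → ( .] }  — reduce
  I2: { [X → ; . x L], [X → ; .] }  — shift, reduce
  I3: { [X' → X .] }  — accept
  I4: { [L → . ( B B], [L → . ( L (], [L → . ( L], [X → ; x . L] }  — shift
  I5: { [B → . D], [D → . ;], [D → . X], [L → ( . B B], [L → ( . L (], [L → ( . L], [L → . ( B B], [L → . ( L (], [L → . ( L], [X → . (], [X → . ; x L], [X → . ;] }  — shift
  I6: { [X → ; x L .] }  — reduce
  I7: { [B → . D], [D → . ;], [D → . X], [L → ( . B B], [L → ( . L (], [L → ( . L], [L → . ( B B], [L → . ( L (], [L → . ( L], [X → ( .], [X → . (], [X → . ; x L], [X → . ;] }  — shift, reduce
  I8: { [D → ; .], [X → ; . x L], [X → ; .] }  — shift, 2 reduces
  I9: { [B → . D], [D → . ;], [D → . X], [L → ( B . B], [X → . (], [X → . ; x L], [X → . ;] }  — shift
  I10: { [B → D .] }  — reduce
  I11: { [L → ( L . (], [L → ( L .] }  — shift, reduce
  I12: { [D → X .] }  — reduce
  I13: { [L → ( L ( .] }  — reduce
  I14: { [L → ( B B .] }  — reduce

Conflict in state I2:
  Shift-reduce conflict between [X → ; .] and [X → ; . x L]
So the grammar is NOT LR(0).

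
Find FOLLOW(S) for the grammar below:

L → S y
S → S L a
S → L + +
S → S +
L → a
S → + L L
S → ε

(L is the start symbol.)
{ '+', 'a', 'y' }

To compute FOLLOW(S), find every occurrence of S on a right-hand side N → α S β: add FIRST(β) \ {ε}, and if β is empty or nullable also add FOLLOW(N). Iterate to a fixed point.

In L → S y: S is followed by y, add FIRST(y) \ {ε} = { 'y' }
In S → S L a: S is followed by L a, add FIRST(L a) \ {ε} = { '+', 'a', 'y' }
In S → S +: S is followed by '+', add FIRST('+') \ {ε} = { '+' }

Taking the union: FOLLOW(S) = { '+', 'a', 'y' }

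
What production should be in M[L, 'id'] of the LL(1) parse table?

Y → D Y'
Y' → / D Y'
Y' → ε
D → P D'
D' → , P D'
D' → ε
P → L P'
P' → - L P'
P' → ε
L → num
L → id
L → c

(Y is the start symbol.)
To find M[L, 'id'], we find productions for L where 'id' is in the predict set (PREDICT(N → α) = (FIRST(α) \ {ε}) ∪ (FOLLOW(N) if α ⇒* ε)).

L → num: PREDICT = { 'num' }
L → id: PREDICT = { 'id' }
  'id' is in predict set, so this production goes in M[L, 'id']
L → c: PREDICT = { 'c' }

M[L, 'id'] = L → id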